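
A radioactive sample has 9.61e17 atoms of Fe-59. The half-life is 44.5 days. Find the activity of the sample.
A = λN = 1.497e16 decays/day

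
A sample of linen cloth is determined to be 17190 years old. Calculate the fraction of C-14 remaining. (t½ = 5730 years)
N/N₀ = (1/2)^(t/t½) = 0.125 = 12.5%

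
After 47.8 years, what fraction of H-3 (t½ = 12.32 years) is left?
N/N₀ = (1/2)^(t/t½) = 0.06793 = 6.79%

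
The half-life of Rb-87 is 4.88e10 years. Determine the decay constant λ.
λ = ln(2)/t½ = 1.42e-11 year⁻¹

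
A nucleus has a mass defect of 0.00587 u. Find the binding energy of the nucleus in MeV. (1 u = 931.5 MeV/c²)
B.E. = Δm × 931.5 = 5.468 MeV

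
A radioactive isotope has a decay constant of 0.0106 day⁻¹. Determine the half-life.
t½ = ln(2)/λ = 65.39 days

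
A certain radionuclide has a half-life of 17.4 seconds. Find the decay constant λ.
λ = ln(2)/t½ = 0.03984 second⁻¹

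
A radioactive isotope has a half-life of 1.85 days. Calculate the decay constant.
λ = ln(2)/t½ = 0.3747 day⁻¹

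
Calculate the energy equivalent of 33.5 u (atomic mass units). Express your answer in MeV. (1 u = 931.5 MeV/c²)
E = mc² = 31210 MeV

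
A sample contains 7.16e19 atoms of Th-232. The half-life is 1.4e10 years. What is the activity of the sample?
A = λN = 3.545e9 decays/year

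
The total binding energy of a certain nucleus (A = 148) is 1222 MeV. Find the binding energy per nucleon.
B.E./A = 1222/148 = 8.257 MeV/nucleon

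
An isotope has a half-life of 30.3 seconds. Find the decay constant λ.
λ = ln(2)/t½ = 0.02288 second⁻¹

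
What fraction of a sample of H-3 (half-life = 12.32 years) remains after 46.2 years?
N/N₀ = (1/2)^(t/t½) = 0.07433 = 7.43%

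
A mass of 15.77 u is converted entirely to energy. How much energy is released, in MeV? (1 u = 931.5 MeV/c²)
E = mc² = 14690 MeV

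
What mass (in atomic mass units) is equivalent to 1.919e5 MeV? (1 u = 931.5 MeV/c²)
m = E/c² = 206 u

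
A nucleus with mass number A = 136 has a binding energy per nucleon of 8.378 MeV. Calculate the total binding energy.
B.E. = 8.378 × 136 = 1139 MeV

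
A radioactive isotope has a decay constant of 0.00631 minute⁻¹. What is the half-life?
t½ = ln(2)/λ = 109.8 minutes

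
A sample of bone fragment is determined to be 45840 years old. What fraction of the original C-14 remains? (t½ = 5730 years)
N/N₀ = (1/2)^(t/t½) = 0.003906 = 0.391%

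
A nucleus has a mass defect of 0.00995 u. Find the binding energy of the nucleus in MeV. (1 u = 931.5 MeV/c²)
B.E. = Δm × 931.5 = 9.268 MeV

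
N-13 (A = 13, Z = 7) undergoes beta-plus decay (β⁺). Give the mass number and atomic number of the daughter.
Daughter: A = 13, Z = 6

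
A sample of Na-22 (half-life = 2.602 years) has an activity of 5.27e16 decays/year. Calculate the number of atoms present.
N = A/λ = 1.978e17 atoms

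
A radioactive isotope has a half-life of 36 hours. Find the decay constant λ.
λ = ln(2)/t½ = 0.01925 hour⁻¹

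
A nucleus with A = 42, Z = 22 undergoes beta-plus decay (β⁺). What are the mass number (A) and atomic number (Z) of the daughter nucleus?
Daughter: A = 42, Z = 21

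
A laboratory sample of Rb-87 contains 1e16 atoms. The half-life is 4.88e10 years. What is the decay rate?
A = λN = 1.42e5 decays/year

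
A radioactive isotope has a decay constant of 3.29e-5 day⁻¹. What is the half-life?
t½ = ln(2)/λ = 21070 days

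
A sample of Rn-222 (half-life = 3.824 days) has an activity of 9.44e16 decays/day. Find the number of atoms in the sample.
N = A/λ = 5.208e17 atoms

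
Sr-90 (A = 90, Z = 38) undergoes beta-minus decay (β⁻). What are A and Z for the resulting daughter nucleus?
Daughter: A = 90, Z = 39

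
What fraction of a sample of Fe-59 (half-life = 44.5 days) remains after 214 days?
N/N₀ = (1/2)^(t/t½) = 0.03567 = 3.57%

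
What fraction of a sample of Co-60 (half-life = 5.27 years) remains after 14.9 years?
N/N₀ = (1/2)^(t/t½) = 0.1409 = 14.1%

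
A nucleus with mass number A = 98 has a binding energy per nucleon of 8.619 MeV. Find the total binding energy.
B.E. = 8.619 × 98 = 844.7 MeV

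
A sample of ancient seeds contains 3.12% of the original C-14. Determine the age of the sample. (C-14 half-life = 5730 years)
Age = t½ × log₂(1/ratio) = 28660 years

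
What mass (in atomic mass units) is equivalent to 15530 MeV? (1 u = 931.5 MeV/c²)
m = E/c² = 16.67 u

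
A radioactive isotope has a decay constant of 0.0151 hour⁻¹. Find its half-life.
t½ = ln(2)/λ = 45.9 hours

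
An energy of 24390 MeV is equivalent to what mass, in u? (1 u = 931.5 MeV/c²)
m = E/c² = 26.18 u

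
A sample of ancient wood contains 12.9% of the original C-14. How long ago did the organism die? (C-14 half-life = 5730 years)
Age = t½ × log₂(1/ratio) = 16930 years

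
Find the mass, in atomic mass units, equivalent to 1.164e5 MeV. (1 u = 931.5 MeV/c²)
m = E/c² = 125 u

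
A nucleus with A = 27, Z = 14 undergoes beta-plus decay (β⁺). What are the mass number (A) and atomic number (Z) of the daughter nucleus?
Daughter: A = 27, Z = 13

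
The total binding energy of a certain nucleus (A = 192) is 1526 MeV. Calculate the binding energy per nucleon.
B.E./A = 1526/192 = 7.948 MeV/nucleon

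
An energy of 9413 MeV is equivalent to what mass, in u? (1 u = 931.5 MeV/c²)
m = E/c² = 10.11 u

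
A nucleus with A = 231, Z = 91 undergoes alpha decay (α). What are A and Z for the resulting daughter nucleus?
Daughter: A = 227, Z = 89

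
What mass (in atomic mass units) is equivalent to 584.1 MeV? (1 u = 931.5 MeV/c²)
m = E/c² = 0.6271 u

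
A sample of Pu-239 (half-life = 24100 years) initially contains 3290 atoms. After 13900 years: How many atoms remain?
N = N₀(1/2)^(t/t½) = 2206 atoms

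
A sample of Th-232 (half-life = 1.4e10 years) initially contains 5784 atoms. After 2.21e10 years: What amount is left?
N = N₀(1/2)^(t/t½) = 1937 atoms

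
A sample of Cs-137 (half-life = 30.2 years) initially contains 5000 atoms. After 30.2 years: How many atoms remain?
N = N₀(1/2)^(t/t½) = 2500 atoms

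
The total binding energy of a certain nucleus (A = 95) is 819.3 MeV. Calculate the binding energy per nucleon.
B.E./A = 819.3/95 = 8.624 MeV/nucleon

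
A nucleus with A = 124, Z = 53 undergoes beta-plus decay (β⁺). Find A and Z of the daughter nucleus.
Daughter: A = 124, Z = 52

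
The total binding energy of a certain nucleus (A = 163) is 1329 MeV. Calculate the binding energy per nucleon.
B.E./A = 1329/163 = 8.153 MeV/nucleon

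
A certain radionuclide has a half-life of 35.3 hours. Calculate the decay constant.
λ = ln(2)/t½ = 0.01964 hour⁻¹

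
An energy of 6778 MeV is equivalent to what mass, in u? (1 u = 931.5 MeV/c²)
m = E/c² = 7.276 u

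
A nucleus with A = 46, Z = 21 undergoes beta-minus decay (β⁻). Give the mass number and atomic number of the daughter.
Daughter: A = 46, Z = 22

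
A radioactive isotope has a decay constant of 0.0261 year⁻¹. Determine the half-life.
t½ = ln(2)/λ = 26.56 years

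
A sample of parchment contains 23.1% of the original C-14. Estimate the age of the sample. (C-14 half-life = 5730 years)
Age = t½ × log₂(1/ratio) = 12110 years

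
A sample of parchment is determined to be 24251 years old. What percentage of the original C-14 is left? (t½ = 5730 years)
N/N₀ = (1/2)^(t/t½) = 0.05321 = 5.32%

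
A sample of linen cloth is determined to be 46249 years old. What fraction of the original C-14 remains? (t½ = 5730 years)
N/N₀ = (1/2)^(t/t½) = 0.003718 = 0.372%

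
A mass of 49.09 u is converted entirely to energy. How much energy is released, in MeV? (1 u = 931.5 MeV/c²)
E = mc² = 45730 MeV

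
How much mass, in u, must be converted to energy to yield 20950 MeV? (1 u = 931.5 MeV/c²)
m = E/c² = 22.49 u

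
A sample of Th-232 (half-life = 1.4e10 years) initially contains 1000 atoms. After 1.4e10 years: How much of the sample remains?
N = N₀(1/2)^(t/t½) = 500 atoms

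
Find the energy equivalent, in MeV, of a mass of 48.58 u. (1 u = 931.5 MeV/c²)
E = mc² = 45250 MeV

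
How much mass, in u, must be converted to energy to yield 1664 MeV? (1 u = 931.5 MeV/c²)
m = E/c² = 1.786 u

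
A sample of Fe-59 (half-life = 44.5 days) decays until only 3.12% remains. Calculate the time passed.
t = t½ × log₂(N₀/N) = 222.6 days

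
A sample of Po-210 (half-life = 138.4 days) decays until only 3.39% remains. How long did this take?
t = t½ × log₂(N₀/N) = 675.7 days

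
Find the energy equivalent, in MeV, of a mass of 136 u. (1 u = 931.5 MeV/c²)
E = mc² = 1.267e5 MeV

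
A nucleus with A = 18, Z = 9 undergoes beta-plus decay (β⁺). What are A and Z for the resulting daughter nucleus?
Daughter: A = 18, Z = 8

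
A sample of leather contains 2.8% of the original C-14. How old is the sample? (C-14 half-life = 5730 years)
Age = t½ × log₂(1/ratio) = 29560 years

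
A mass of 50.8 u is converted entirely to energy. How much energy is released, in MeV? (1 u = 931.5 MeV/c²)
E = mc² = 47320 MeV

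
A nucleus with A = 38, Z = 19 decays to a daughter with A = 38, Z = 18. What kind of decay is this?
ΔA = 0, ΔZ = -1 ⇒ beta-plus decay (β⁺) or electron capture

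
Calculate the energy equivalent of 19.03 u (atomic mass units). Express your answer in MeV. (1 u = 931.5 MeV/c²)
E = mc² = 17730 MeV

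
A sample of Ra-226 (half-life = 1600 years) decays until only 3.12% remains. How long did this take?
t = t½ × log₂(N₀/N) = 8004 years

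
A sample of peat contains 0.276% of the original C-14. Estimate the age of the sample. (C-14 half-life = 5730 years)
Age = t½ × log₂(1/ratio) = 48710 years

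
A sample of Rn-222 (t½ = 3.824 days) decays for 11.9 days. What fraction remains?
N/N₀ = (1/2)^(t/t½) = 0.1157 = 11.6%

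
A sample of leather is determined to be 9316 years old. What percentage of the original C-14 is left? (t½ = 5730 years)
N/N₀ = (1/2)^(t/t½) = 0.324 = 32.4%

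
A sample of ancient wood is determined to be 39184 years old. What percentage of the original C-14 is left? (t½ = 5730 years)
N/N₀ = (1/2)^(t/t½) = 0.008739 = 0.874%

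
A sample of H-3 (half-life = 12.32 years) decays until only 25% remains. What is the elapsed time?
t = t½ × log₂(N₀/N) = 24.64 years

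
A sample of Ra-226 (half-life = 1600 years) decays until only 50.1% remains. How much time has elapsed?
t = t½ × log₂(N₀/N) = 1595 years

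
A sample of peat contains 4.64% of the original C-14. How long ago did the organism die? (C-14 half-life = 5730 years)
Age = t½ × log₂(1/ratio) = 25380 years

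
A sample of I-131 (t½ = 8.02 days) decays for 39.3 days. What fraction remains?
N/N₀ = (1/2)^(t/t½) = 0.03349 = 3.35%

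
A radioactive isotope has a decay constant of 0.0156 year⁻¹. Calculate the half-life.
t½ = ln(2)/λ = 44.43 years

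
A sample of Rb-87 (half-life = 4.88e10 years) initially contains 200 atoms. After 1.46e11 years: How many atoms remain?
N = N₀(1/2)^(t/t½) = 25.14 atoms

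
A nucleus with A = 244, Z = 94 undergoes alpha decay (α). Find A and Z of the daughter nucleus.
Daughter: A = 240, Z = 92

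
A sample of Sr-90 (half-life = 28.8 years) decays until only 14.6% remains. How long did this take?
t = t½ × log₂(N₀/N) = 79.95 years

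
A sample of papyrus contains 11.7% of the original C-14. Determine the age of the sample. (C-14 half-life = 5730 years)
Age = t½ × log₂(1/ratio) = 17740 years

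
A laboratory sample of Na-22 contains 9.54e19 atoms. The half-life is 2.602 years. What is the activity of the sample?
A = λN = 2.541e19 decays/year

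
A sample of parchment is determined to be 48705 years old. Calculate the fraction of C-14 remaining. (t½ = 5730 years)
N/N₀ = (1/2)^(t/t½) = 0.002762 = 0.276%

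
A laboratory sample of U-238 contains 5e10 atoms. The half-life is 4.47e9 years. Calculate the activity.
A = λN = 7.753 decays/year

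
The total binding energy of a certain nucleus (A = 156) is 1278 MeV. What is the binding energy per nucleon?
B.E./A = 1278/156 = 8.192 MeV/nucleon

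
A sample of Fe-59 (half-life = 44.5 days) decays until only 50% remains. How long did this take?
t = t½ × log₂(N₀/N) = 44.5 days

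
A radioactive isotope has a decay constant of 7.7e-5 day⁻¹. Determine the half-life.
t½ = ln(2)/λ = 9002 days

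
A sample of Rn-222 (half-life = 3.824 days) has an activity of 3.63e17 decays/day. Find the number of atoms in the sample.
N = A/λ = 2.003e18 atoms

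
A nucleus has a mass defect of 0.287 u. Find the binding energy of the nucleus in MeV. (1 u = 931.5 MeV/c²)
B.E. = Δm × 931.5 = 267.3 MeV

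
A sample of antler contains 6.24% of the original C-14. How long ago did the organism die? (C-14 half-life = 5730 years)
Age = t½ × log₂(1/ratio) = 22930 years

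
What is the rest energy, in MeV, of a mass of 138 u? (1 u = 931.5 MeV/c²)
E = mc² = 1.285e5 MeV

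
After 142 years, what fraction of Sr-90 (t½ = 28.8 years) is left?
N/N₀ = (1/2)^(t/t½) = 0.03279 = 3.28%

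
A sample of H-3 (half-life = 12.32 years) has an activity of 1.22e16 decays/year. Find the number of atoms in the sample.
N = A/λ = 2.168e17 atoms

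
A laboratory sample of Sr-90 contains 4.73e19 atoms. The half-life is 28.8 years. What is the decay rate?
A = λN = 1.138e18 decays/year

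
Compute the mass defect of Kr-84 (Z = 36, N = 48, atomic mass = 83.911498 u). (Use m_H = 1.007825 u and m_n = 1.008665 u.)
Δm = Z·m_H + N·m_n − M = 0.7861 u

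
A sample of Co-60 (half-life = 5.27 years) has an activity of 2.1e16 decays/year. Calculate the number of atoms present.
N = A/λ = 1.597e17 atoms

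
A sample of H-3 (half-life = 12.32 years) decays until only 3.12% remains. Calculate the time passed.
t = t½ × log₂(N₀/N) = 61.63 years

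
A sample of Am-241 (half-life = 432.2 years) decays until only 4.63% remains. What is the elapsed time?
t = t½ × log₂(N₀/N) = 1916 years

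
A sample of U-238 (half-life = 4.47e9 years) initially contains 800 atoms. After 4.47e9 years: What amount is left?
N = N₀(1/2)^(t/t½) = 400 atoms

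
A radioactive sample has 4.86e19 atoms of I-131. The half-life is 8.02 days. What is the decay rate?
A = λN = 4.2e18 decays/day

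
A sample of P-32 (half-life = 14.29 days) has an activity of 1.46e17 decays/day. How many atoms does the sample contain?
N = A/λ = 3.01e18 atoms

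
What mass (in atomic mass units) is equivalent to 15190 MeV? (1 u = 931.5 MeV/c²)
m = E/c² = 16.31 u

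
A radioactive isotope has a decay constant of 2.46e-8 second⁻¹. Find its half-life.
t½ = ln(2)/λ = 2.818e7 seconds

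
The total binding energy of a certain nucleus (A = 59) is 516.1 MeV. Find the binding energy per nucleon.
B.E./A = 516.1/59 = 8.747 MeV/nucleon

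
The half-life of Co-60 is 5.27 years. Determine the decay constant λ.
λ = ln(2)/t½ = 0.1315 year⁻¹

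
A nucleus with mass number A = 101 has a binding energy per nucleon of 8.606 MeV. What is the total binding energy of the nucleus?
B.E. = 8.606 × 101 = 869.2 MeV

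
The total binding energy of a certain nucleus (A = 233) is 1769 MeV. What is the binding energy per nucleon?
B.E./A = 1769/233 = 7.592 MeV/nucleon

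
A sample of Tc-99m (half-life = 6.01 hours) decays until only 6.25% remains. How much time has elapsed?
t = t½ × log₂(N₀/N) = 24.04 hours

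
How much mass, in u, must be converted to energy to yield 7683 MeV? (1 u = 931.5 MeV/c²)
m = E/c² = 8.248 u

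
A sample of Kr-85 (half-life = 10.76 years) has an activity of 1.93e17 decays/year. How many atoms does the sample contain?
N = A/λ = 2.996e18 atoms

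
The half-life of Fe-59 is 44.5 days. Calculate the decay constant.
λ = ln(2)/t½ = 0.01558 day⁻¹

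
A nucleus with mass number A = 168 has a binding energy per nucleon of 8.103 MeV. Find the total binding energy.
B.E. = 8.103 × 168 = 1361 MeV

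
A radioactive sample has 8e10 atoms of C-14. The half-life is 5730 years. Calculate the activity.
A = λN = 9.677e6 decays/year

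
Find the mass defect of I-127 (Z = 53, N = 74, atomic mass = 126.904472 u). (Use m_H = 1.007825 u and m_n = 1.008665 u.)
Δm = Z·m_H + N·m_n − M = 1.151 u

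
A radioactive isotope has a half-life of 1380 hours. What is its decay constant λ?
λ = ln(2)/t½ = 5.023e-4 hour⁻¹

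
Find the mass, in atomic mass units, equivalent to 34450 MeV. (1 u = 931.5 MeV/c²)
m = E/c² = 36.98 u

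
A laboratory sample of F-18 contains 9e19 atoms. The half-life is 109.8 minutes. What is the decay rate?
A = λN = 5.682e17 decays/minute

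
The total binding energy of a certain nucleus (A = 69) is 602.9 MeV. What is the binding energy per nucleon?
B.E./A = 602.9/69 = 8.738 MeV/nucleon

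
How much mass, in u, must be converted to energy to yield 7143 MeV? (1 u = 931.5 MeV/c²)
m = E/c² = 7.668 u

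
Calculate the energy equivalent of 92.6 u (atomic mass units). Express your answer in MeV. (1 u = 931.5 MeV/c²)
E = mc² = 86260 MeV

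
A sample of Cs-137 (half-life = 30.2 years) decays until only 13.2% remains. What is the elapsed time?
t = t½ × log₂(N₀/N) = 88.23 years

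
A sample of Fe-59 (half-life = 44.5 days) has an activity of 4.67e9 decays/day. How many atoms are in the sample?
N = A/λ = 2.998e11 atoms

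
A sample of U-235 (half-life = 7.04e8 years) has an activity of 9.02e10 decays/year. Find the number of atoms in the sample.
N = A/λ = 9.161e19 atoms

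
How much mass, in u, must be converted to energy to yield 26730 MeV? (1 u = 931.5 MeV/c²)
m = E/c² = 28.7 u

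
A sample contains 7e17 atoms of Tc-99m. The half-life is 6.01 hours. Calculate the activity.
A = λN = 8.073e16 decays/hour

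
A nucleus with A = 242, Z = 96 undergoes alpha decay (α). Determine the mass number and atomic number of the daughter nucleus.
Daughter: A = 238, Z = 94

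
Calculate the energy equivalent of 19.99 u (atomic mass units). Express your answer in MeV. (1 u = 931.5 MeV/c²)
E = mc² = 18620 MeV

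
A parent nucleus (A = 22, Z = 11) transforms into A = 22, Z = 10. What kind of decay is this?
ΔA = 0, ΔZ = -1 ⇒ beta-plus decay (β⁺) or electron capture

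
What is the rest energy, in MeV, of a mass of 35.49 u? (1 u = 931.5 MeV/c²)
E = mc² = 33060 MeV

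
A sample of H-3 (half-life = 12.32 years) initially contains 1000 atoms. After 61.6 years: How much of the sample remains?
N = N₀(1/2)^(t/t½) = 31.25 atoms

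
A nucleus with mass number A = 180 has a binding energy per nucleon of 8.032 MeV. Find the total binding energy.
B.E. = 8.032 × 180 = 1446 MeV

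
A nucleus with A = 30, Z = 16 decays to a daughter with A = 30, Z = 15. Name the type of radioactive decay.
ΔA = 0, ΔZ = -1 ⇒ beta-plus decay (β⁺) or electron capture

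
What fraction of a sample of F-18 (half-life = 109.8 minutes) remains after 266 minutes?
N/N₀ = (1/2)^(t/t½) = 0.1865 = 18.7%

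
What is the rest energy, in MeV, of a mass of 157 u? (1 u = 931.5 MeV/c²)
E = mc² = 1.462e5 MeV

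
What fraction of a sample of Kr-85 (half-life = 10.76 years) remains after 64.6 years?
N/N₀ = (1/2)^(t/t½) = 0.01558 = 1.56%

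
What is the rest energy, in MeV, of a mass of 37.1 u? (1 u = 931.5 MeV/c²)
E = mc² = 34560 MeV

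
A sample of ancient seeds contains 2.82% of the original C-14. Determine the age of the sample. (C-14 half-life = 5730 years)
Age = t½ × log₂(1/ratio) = 29500 years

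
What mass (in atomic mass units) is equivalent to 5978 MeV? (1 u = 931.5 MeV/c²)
m = E/c² = 6.418 u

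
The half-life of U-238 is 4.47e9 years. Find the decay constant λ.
λ = ln(2)/t½ = 1.551e-10 year⁻¹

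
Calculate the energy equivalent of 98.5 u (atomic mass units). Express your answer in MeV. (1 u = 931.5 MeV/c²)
E = mc² = 91750 MeV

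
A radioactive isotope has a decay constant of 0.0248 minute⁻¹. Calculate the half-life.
t½ = ln(2)/λ = 27.95 minutes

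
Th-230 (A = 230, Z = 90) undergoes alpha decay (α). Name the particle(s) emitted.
α particle = ⁴₂He (2 protons + 2 neutrons)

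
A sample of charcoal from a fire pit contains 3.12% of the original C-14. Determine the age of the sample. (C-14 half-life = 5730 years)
Age = t½ × log₂(1/ratio) = 28660 years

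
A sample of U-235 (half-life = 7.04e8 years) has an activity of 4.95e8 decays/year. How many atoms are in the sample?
N = A/λ = 5.028e17 atoms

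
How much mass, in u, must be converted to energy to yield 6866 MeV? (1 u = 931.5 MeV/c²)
m = E/c² = 7.371 u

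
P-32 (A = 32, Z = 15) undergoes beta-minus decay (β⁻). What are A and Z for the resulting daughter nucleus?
Daughter: A = 32, Z = 16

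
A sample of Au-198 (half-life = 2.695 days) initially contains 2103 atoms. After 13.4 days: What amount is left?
N = N₀(1/2)^(t/t½) = 67 atoms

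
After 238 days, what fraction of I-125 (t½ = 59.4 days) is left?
N/N₀ = (1/2)^(t/t½) = 0.06221 = 6.22%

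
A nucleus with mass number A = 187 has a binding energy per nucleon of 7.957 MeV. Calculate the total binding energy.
B.E. = 7.957 × 187 = 1488 MeV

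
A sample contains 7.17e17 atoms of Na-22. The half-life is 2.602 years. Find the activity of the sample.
A = λN = 1.91e17 decays/year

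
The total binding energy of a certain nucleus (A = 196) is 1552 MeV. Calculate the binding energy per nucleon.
B.E./A = 1552/196 = 7.918 MeV/nucleon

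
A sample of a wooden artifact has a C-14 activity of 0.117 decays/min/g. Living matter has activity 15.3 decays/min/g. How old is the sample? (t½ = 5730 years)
Age = t½ × log₂(A₀/A) = 40290 years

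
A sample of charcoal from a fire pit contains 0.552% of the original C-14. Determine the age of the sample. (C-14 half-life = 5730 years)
Age = t½ × log₂(1/ratio) = 42980 years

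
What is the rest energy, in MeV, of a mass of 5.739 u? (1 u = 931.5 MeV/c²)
E = mc² = 5346 MeV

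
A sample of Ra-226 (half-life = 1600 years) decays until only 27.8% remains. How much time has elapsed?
t = t½ × log₂(N₀/N) = 2955 years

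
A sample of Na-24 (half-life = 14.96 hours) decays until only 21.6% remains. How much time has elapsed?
t = t½ × log₂(N₀/N) = 33.08 hours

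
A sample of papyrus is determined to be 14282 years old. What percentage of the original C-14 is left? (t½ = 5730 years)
N/N₀ = (1/2)^(t/t½) = 0.1777 = 17.8%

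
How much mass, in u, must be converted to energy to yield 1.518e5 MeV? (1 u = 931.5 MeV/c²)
m = E/c² = 163 u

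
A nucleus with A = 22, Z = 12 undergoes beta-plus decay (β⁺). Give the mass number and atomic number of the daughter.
Daughter: A = 22, Z = 11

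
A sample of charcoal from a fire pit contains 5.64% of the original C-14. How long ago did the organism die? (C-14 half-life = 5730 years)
Age = t½ × log₂(1/ratio) = 23770 years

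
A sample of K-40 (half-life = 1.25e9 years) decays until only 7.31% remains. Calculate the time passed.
t = t½ × log₂(N₀/N) = 4.717e9 years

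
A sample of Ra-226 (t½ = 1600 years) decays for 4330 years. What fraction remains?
N/N₀ = (1/2)^(t/t½) = 0.1532 = 15.3%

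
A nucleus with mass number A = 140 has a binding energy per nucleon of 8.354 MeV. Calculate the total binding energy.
B.E. = 8.354 × 140 = 1170 MeV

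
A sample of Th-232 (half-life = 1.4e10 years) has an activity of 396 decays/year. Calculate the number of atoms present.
N = A/λ = 7.998e12 atoms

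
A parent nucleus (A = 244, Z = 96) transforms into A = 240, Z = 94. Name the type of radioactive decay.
ΔA = -4, ΔZ = -2 ⇒ alpha decay (α)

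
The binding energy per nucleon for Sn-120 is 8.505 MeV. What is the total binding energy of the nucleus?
B.E. = 8.505 × 120 = 1021 MeV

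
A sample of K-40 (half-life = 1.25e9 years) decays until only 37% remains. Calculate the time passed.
t = t½ × log₂(N₀/N) = 1.793e9 years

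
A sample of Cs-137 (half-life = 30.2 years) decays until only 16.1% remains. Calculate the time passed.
t = t½ × log₂(N₀/N) = 79.57 years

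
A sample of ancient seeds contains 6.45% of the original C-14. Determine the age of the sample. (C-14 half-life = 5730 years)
Age = t½ × log₂(1/ratio) = 22660 years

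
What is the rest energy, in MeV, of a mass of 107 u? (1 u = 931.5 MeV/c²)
E = mc² = 99670 MeV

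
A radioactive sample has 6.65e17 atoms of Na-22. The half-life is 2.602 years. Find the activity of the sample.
A = λN = 1.771e17 decays/year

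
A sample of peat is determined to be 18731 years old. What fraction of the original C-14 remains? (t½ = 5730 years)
N/N₀ = (1/2)^(t/t½) = 0.1037 = 10.4%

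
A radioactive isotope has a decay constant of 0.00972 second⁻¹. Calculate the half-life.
t½ = ln(2)/λ = 71.31 seconds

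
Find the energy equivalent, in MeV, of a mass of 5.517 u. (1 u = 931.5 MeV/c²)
E = mc² = 5139 MeV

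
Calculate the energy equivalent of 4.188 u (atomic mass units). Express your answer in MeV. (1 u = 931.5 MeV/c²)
E = mc² = 3901 MeV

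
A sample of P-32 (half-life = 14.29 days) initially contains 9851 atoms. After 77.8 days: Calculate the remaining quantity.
N = N₀(1/2)^(t/t½) = 226.2 atoms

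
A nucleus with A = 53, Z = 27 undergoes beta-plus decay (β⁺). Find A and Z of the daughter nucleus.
Daughter: A = 53, Z = 26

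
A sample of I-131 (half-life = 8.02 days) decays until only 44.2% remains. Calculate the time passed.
t = t½ × log₂(N₀/N) = 9.447 days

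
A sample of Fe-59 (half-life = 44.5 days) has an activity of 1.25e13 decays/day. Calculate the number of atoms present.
N = A/λ = 8.025e14 atoms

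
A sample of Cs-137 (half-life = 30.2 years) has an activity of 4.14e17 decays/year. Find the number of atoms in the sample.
N = A/λ = 1.804e19 atoms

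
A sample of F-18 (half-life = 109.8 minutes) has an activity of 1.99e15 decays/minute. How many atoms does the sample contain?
N = A/λ = 3.152e17 atoms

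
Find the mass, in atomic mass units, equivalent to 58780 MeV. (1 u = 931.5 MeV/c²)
m = E/c² = 63.1 u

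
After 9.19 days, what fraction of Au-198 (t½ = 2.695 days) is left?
N/N₀ = (1/2)^(t/t½) = 0.09408 = 9.41%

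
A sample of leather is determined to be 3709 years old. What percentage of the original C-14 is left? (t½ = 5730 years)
N/N₀ = (1/2)^(t/t½) = 0.6385 = 63.8%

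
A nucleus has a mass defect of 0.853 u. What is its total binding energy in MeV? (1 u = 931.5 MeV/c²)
B.E. = Δm × 931.5 = 794.6 MeV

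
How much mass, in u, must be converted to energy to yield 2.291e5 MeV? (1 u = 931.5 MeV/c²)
m = E/c² = 245.9 u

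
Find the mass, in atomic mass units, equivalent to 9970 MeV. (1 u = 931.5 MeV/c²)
m = E/c² = 10.7 u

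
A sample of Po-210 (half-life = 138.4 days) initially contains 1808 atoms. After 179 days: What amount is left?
N = N₀(1/2)^(t/t½) = 737.7 atoms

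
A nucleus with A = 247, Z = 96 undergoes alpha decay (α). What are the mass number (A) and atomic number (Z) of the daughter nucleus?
Daughter: A = 243, Z = 94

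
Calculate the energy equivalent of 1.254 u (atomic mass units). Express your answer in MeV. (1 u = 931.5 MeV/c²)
E = mc² = 1168 MeV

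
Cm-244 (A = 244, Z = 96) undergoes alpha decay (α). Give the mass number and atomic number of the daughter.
Daughter: A = 240, Z = 94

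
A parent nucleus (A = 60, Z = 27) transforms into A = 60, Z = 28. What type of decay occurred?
ΔA = 0, ΔZ = +1 ⇒ beta-minus decay (β⁻)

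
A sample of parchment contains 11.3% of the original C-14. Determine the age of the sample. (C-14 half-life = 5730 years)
Age = t½ × log₂(1/ratio) = 18020 years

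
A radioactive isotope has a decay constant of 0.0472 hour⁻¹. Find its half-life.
t½ = ln(2)/λ = 14.69 hours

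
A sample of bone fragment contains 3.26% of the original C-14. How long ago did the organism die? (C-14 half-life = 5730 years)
Age = t½ × log₂(1/ratio) = 28300 years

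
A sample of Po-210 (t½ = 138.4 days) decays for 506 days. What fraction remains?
N/N₀ = (1/2)^(t/t½) = 0.07933 = 7.93%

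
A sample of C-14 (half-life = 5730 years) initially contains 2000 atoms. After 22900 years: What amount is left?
N = N₀(1/2)^(t/t½) = 125.3 atoms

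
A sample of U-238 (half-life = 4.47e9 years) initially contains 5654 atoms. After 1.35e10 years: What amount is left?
N = N₀(1/2)^(t/t½) = 697 atoms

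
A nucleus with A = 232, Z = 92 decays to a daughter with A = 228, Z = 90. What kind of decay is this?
ΔA = -4, ΔZ = -2 ⇒ alpha decay (α)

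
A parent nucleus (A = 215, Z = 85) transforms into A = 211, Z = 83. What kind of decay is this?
ΔA = -4, ΔZ = -2 ⇒ alpha decay (α)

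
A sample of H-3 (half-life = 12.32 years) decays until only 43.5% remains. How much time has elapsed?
t = t½ × log₂(N₀/N) = 14.8 years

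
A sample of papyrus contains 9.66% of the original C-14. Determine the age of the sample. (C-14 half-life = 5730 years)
Age = t½ × log₂(1/ratio) = 19320 years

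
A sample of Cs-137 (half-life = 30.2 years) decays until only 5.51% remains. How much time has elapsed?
t = t½ × log₂(N₀/N) = 126.3 years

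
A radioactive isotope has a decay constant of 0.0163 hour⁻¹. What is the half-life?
t½ = ln(2)/λ = 42.52 hours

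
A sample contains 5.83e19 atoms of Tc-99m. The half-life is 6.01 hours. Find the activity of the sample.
A = λN = 6.724e18 decays/hour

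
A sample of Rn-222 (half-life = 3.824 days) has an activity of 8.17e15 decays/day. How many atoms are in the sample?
N = A/λ = 4.507e16 atoms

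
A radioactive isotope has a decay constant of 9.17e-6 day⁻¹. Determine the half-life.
t½ = ln(2)/λ = 75590 days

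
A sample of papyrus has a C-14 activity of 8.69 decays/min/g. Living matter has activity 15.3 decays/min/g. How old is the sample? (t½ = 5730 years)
Age = t½ × log₂(A₀/A) = 4676 years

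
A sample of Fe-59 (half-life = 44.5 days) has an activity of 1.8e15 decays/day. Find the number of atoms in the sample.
N = A/λ = 1.156e17 atoms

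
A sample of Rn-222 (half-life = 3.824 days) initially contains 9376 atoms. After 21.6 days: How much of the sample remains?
N = N₀(1/2)^(t/t½) = 186.9 atoms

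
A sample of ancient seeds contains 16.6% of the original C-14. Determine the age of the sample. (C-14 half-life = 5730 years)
Age = t½ × log₂(1/ratio) = 14840 years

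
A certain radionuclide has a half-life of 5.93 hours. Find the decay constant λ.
λ = ln(2)/t½ = 0.1169 hour⁻¹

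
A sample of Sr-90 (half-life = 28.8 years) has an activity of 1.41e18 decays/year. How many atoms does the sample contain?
N = A/λ = 5.858e19 atoms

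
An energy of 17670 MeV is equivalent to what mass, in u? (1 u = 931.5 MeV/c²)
m = E/c² = 18.97 u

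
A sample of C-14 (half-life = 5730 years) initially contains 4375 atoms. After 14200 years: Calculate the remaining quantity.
N = N₀(1/2)^(t/t½) = 785.2 atoms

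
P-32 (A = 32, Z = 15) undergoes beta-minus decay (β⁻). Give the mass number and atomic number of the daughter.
Daughter: A = 32, Z = 16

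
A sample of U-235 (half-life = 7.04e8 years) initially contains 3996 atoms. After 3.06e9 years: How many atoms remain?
N = N₀(1/2)^(t/t½) = 196.4 atoms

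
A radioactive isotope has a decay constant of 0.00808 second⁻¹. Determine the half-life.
t½ = ln(2)/λ = 85.79 seconds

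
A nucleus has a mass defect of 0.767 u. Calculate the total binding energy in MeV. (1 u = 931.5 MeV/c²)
B.E. = Δm × 931.5 = 714.5 MeV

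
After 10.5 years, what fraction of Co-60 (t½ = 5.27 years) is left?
N/N₀ = (1/2)^(t/t½) = 0.2513 = 25.1%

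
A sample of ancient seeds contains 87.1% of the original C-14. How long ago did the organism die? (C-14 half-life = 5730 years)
Age = t½ × log₂(1/ratio) = 1142 years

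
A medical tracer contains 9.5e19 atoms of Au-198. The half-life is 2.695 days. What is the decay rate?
A = λN = 2.443e19 decays/day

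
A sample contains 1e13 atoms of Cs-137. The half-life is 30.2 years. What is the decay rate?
A = λN = 2.295e11 decays/year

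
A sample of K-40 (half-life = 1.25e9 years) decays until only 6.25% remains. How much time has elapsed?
t = t½ × log₂(N₀/N) = 5e9 years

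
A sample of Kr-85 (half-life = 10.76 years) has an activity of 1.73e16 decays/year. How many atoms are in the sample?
N = A/λ = 2.686e17 atoms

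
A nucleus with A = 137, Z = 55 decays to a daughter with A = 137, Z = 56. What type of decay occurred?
ΔA = 0, ΔZ = +1 ⇒ beta-minus decay (β⁻)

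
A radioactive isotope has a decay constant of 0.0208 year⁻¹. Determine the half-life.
t½ = ln(2)/λ = 33.32 years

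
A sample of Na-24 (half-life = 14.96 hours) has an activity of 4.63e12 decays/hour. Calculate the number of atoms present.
N = A/λ = 9.993e13 atoms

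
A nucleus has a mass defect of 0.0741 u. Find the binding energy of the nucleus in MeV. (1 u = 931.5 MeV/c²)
B.E. = Δm × 931.5 = 69.02 MeV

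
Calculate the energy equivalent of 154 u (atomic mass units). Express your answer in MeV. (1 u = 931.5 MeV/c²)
E = mc² = 1.435e5 MeV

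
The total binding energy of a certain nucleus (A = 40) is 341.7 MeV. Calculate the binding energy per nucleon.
B.E./A = 341.7/40 = 8.543 MeV/nucleon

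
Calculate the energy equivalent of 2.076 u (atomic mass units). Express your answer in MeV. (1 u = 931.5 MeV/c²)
E = mc² = 1934 MeV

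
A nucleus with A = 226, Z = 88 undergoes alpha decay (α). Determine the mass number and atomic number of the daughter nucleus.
Daughter: A = 222, Z = 86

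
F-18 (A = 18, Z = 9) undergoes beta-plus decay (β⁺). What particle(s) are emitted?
β⁺: positron (e⁺) + neutrino (νₑ)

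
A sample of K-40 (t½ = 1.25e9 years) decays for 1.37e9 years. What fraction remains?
N/N₀ = (1/2)^(t/t½) = 0.4678 = 46.8%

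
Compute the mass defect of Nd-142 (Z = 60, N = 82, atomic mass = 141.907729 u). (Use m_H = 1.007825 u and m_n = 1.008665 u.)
Δm = Z·m_H + N·m_n − M = 1.272 u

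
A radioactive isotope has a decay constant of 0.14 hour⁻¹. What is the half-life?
t½ = ln(2)/λ = 4.951 hours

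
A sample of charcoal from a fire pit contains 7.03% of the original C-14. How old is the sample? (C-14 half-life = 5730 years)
Age = t½ × log₂(1/ratio) = 21950 years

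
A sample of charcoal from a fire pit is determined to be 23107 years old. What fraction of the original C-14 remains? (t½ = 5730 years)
N/N₀ = (1/2)^(t/t½) = 0.0611 = 6.11%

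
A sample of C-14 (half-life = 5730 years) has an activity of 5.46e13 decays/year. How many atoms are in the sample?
N = A/λ = 4.514e17 atoms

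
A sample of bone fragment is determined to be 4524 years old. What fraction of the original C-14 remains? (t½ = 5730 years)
N/N₀ = (1/2)^(t/t½) = 0.5785 = 57.9%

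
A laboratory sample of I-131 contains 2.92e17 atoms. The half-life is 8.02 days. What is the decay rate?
A = λN = 2.524e16 decays/day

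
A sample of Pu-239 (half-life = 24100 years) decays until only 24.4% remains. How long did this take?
t = t½ × log₂(N₀/N) = 49040 years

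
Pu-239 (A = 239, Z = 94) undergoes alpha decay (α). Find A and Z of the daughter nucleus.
Daughter: A = 235, Z = 92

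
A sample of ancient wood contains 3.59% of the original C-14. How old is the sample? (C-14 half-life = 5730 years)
Age = t½ × log₂(1/ratio) = 27500 years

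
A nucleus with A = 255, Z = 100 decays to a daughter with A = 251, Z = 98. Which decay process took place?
ΔA = -4, ΔZ = -2 ⇒ alpha decay (α)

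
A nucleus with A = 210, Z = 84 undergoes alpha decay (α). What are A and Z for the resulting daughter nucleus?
Daughter: A = 206, Z = 82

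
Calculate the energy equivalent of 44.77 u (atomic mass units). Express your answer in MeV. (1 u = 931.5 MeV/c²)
E = mc² = 41700 MeV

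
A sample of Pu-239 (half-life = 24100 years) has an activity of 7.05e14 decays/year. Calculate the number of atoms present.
N = A/λ = 2.451e19 atoms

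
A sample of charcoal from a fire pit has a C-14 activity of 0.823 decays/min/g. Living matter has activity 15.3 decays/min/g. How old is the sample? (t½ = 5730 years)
Age = t½ × log₂(A₀/A) = 24160 years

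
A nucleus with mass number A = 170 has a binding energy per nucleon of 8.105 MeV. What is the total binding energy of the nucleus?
B.E. = 8.105 × 170 = 1378 MeV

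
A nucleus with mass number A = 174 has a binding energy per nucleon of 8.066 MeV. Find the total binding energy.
B.E. = 8.066 × 174 = 1403 MeV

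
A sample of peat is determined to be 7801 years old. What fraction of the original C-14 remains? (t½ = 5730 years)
N/N₀ = (1/2)^(t/t½) = 0.3892 = 38.9%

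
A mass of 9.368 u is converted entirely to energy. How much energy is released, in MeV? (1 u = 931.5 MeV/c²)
E = mc² = 8726 MeV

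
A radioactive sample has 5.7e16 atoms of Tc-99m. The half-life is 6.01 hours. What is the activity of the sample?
A = λN = 6.574e15 decays/hour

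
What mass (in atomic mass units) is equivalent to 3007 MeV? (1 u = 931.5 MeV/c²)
m = E/c² = 3.228 u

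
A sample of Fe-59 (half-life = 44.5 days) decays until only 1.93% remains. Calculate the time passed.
t = t½ × log₂(N₀/N) = 253.4 days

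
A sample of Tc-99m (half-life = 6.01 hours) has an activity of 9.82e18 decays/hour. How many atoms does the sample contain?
N = A/λ = 8.515e19 atoms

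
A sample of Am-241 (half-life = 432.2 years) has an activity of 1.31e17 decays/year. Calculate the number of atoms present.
N = A/λ = 8.168e19 atoms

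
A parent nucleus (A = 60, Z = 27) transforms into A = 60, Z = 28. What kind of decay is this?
ΔA = 0, ΔZ = +1 ⇒ beta-minus decay (β⁻)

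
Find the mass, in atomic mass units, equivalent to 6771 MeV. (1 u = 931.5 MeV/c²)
m = E/c² = 7.269 u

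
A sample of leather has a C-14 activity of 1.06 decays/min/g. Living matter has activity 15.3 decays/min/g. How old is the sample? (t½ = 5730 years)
Age = t½ × log₂(A₀/A) = 22070 years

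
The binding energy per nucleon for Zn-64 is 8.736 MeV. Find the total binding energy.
B.E. = 8.736 × 64 = 559.1 MeV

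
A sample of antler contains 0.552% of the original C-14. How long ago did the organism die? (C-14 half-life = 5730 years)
Age = t½ × log₂(1/ratio) = 42980 years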